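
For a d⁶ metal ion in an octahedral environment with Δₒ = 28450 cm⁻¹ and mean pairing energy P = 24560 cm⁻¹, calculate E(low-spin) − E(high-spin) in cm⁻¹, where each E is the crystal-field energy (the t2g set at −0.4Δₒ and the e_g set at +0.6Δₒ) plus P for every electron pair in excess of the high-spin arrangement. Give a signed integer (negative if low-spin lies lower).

-7780

In the high-spin limit (t2g^4 e_g^2) the orbital term is -0.4Δₒ = -11380 cm⁻¹, with no excess pairing.
For low-spin the configuration is t2g^6 e_g^0: orbital energy -2.4 × 28450 = -68280 cm⁻¹, and 2 additional pairs relative to high-spin add 49120 cm⁻¹, giving -19160 cm⁻¹.
E(LS) − E(HS) = -19160 − (-11380) = -7780 cm⁻¹.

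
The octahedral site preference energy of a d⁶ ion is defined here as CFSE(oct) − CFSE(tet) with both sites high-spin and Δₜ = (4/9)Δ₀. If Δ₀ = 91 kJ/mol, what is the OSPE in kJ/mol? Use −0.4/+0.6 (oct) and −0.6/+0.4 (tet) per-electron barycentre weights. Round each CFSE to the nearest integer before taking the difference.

-12

Octahedral high-spin t₂g⁴ eg²: CFSE = -0.4 × 91 = -36 kJ/mol.
In a tetrahedral site the filling is e³ t₂³: CFSE(tet) = -0.6Δₜ = -0.6 × (4/9)(91) = -24 kJ/mol.
OSPE = -36 − (-24) = -12 kJ/mol.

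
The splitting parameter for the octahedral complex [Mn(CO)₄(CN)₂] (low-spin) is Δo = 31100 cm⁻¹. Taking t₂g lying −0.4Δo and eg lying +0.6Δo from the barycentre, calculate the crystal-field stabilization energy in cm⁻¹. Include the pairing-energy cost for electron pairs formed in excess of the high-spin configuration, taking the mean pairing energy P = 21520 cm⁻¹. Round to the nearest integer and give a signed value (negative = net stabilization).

Ligand charges: 4×(+0) from CO and 2×(-1) from CN⁻ sum to -2; with overall charge +0, Mn is +2.
Group 7 minus oxidation state +2 gives a d⁵ configuration for Mn²⁺.
The d⁵ electrons fill as t₂g⁵ eg⁰.
Orbital CFSE = 5(-0.4) + 0(0.6) = -2.0Δo = -2.0 × 31100 = -62200 cm⁻¹.
High-spin d⁵ would be t₂g³ eg² with 0 pairs; low-spin has 2, so 2 excess pairs cost +2P = +43040 cm⁻¹.
Combining: -62200 + 43040 = -19160 cm⁻¹.

-19160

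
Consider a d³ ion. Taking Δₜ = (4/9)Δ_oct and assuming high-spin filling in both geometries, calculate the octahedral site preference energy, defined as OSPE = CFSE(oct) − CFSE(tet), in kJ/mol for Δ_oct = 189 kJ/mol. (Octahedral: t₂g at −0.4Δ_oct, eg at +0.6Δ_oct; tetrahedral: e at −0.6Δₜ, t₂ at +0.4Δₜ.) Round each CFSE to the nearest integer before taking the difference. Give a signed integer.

-160

Octahedral high-spin t₂g³ eg⁰: CFSE = -1.2 × 189 = -227 kJ/mol.
Tetrahedral: e² t₂¹, CFSE = 2(−0.6) + 1(+0.4) = -0.8Δₜ = -0.8 × (4/9) × 189 = -67 kJ/mol.
OSPE = CFSE(oct) − CFSE(tet) = -227 − (-67) = -160 kJ/mol.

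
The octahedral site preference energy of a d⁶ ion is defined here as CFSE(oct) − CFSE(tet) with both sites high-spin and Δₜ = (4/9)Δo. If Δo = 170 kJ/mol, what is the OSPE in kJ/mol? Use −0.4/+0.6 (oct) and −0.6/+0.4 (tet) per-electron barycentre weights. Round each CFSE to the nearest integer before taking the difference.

-23

Octahedral (high-spin): t2g^4 e_g^2, CFSE = 4(−0.4) + 2(+0.6) = -0.4Δo = -0.4 × 170 = -68 kJ/mol.
In a tetrahedral site the filling is e^3 t2^3: CFSE(tet) = -0.6Δₜ = -0.6 × (4/9)(170) = -45 kJ/mol.
Subtracting, OSPE = -68 − (-45) = -23 kJ/mol.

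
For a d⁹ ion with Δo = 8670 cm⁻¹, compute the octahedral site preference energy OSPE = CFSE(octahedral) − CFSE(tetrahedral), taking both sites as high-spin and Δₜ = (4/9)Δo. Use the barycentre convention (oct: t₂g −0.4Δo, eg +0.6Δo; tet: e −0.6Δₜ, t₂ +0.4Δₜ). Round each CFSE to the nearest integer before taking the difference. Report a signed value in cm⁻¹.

-3661

Octahedral high-spin t₂g⁶ eg³: CFSE = -0.6 × 8670 = -5202 cm⁻¹.
In a tetrahedral site the filling is e⁴ t₂⁵: CFSE(tet) = -0.4Δₜ = -0.4 × (4/9)(8670) = -1541 cm⁻¹.
Subtracting, OSPE = -5202 − (-1541) = -3661 cm⁻¹.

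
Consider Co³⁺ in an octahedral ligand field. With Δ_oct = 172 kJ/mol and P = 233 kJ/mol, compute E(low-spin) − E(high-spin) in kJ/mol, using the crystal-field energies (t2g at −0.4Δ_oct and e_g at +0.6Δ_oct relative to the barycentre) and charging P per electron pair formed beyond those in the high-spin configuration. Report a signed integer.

122

Co is in group 9, so Co³⁺ is d⁶ (9 − 3 = 6).
High-spin d⁶ fills as t2g^4 e_g^2 with CFSE 4(−0.4) + 2(+0.6) = -0.4Δ_oct = -69 kJ/mol.
For low-spin the configuration is t2g^6 e_g^0: orbital energy -2.4 × 172 = -413 kJ/mol, and 2 additional pairs relative to high-spin add 466 kJ/mol, giving 53 kJ/mol.
Thus E(LS) − E(HS) = 122 kJ/mol.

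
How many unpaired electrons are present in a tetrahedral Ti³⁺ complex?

Ti³⁺: group 4, so d-count = 4 − 3 = 1.
Tetrahedral fields are weak (Δₜ ≈ 4/9 Δₒ), so electrons fill high-spin.
Configuration: e¹ t₂⁰, giving 1 unpaired electron.

1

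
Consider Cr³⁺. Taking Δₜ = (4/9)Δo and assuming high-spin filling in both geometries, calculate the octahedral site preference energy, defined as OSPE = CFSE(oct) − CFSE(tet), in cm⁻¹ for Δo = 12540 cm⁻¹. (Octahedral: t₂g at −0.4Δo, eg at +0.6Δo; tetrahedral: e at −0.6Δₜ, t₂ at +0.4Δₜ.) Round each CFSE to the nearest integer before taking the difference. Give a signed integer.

Cr is in group 6, so Cr³⁺ is d³ (6 − 3 = 3).
Octahedral high-spin t2g^3 e_g^0: CFSE = -1.2 × 12540 = -15048 cm⁻¹.
Tetrahedral: e^2 t2^1, CFSE = 2(−0.6) + 1(+0.4) = -0.8Δₜ = -0.8 × (4/9) × 12540 = -4459 cm⁻¹.
OSPE = -15048 − (-4459) = -10589 cm⁻¹.

-10589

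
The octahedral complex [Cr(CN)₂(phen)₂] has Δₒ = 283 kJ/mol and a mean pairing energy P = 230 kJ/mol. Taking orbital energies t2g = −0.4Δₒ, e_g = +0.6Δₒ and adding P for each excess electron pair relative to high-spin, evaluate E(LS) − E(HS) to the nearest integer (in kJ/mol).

-53

Ligand charges: 2×(-1) from CN⁻ and 2×(+0) from phen sum to -2; with overall charge +0, Cr is +2.
Cr sits in group 6; removing 2 electrons leaves Cr²⁺ with 6 − 2 = 4 d electrons.
High-spin: t2g^3 e_g^1, CFSE = -0.6Δₒ = -170 kJ/mol.
For low-spin the configuration is t2g^4 e_g^0: orbital energy -1.6 × 283 = -453 kJ/mol, and 1 additional pair relative to high-spin adds 230 kJ/mol, giving -223 kJ/mol.
The difference is -223 − (-170) = -53 kJ/mol, so low-spin lies lower.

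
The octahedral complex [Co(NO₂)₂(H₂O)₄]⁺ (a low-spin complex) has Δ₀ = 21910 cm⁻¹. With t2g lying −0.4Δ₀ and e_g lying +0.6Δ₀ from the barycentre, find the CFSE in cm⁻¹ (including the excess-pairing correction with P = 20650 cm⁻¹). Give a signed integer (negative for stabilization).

-11284

Ligand charges: 2×(-1) from NO₂⁻ and 4×(+0) from H₂O sum to -2; with overall charge +1, Co is +3.
Co³⁺: group 9, so d-count = 9 − 3 = 6.
Configuration: t2g^6 e_g^0.
Orbital CFSE = 6(-0.4) + 0(0.6) = -2.4Δ₀ = -2.4 × 21910 = -52584 cm⁻¹.
High-spin d⁶ would be t2g^4 e_g^2 with 1 pair; low-spin has 3, so 2 excess pairs cost +2P = +41300 cm⁻¹.
Overall CFSE = -52584 + 41300 = -11284 cm⁻¹.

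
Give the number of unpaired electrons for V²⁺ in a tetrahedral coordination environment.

Group 5 minus oxidation state +2 gives a d³ configuration for V²⁺.
Tetrahedral fields are weak (Δₜ ≈ 4/9 Δₒ), so electrons fill high-spin.
Configuration: e² t₂¹, giving 3 unpaired electrons.

3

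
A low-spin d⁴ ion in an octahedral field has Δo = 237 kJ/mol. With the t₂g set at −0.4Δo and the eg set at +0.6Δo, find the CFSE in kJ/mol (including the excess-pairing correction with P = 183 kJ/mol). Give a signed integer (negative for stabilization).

-196

Electron filling gives t₂g⁴ eg⁰.
Orbital CFSE = 4(-0.4) + 0(0.6) = -1.6Δo = -1.6 × 237 = -379 kJ/mol.
Relative to high-spin t₂g³ eg¹ (0 paired), the low-spin configuration has 1 additional pair, contributing +1 × 183 = +183 kJ/mol.
Net CFSE = -379 + 183 = -196 kJ/mol.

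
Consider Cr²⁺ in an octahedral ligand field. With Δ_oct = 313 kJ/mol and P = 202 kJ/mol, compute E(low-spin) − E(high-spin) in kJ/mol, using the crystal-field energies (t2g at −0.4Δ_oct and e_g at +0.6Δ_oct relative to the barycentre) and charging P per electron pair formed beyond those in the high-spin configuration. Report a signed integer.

Group 6 minus oxidation state +2 gives a d⁴ configuration for Cr²⁺.
High-spin d⁴ fills as t2g^3 e_g^1 with CFSE 3(−0.4) + 1(+0.6) = -0.6Δ_oct = -188 kJ/mol.
Low-spin t2g^4 e_g^0 gives -1.6Δ_oct = -501 kJ/mol, but forming 1 extra pair costs 1P = 202 kJ/mol, so E(LS) = -501 + 202 = -299 kJ/mol.
E(LS) − E(HS) = -299 − (-188) = -111 kJ/mol.

-111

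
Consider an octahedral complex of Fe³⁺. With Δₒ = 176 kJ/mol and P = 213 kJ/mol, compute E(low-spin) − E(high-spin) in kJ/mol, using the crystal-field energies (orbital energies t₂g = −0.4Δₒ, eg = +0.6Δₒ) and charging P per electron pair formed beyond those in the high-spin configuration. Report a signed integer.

Fe sits in group 8; removing 3 electrons leaves Fe³⁺ with 8 − 3 = 5 d electrons.
High-spin d⁵ fills as t₂g³ eg² with CFSE 3(−0.4) + 2(+0.6) = 0.0Δₒ = 0 kJ/mol.
Low-spin: t₂g⁵ eg⁰, orbital CFSE = -2.0Δₒ = -352 kJ/mol; plus 2 excess pairs × P = +426 kJ/mol; total 74 kJ/mol.
Thus E(LS) − E(HS) = 74 kJ/mol.

74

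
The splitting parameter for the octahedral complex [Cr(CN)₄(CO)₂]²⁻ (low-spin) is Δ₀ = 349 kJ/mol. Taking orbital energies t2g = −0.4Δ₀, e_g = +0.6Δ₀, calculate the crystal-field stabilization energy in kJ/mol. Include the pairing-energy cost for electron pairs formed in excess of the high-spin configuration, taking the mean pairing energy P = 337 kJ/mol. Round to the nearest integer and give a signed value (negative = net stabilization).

Ligand charges: 4×(-1) from CN⁻ and 2×(+0) from CO sum to -4; with overall charge -2, Cr is +2.
Cr sits in group 6; removing 2 electrons leaves Cr²⁺ with 6 − 2 = 4 d electrons.
Configuration: t2g^4 e_g^0.
CFSE(orbital) = 4×(-0.4Δ₀) + 0×(0.6Δ₀) = -1.6Δ₀; with Δ₀ = 349 kJ/mol that is -558 kJ/mol.
Pairing penalty: 1 pair vs 0 in the high-spin reference → 1 extra × P = 337 kJ/mol.
Combining: -558 + 337 = -221 kJ/mol.

-221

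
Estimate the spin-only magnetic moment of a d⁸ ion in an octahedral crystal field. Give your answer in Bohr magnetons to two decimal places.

For octahedral d⁸ the high- and low-spin configurations coincide.
Configuration: t2g^6 e_g^2 → 2 unpaired electrons.
μ(spin-only) = √[2(2+2)] = √8 ≈ 2.83 Bohr magnetons.

2.83 Bohr magnetons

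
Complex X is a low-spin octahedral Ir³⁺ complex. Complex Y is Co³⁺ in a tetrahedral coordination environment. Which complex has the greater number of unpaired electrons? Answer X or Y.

X: Ir sits in group 9; removing 3 electrons leaves Ir³⁺ with 9 − 3 = 6 d electrons; t₂g⁶ eg⁰ → 0 unpaired.
Y: Co³⁺: group 9, so d-count = 9 − 3 = 6; Tetrahedral fields are weak (Δₜ ≈ 4/9 Δₒ), so electrons fill high-spin; e³ t₂³ → 4 unpaired.
So Y has more unpaired electrons.

Y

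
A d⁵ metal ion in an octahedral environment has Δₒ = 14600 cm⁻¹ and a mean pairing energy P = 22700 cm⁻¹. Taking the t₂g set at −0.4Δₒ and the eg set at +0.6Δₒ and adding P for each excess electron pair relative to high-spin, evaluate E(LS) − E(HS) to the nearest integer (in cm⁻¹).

High-spin d⁵ fills as t₂g³ eg² with CFSE 3(−0.4) + 2(+0.6) = 0.0Δₒ = 0 cm⁻¹.
Low-spin t₂g⁵ eg⁰ gives -2.0Δₒ = -29200 cm⁻¹, but forming 2 extra pairs costs 2P = 45400 cm⁻¹, so E(LS) = -29200 + 45400 = 16200 cm⁻¹.
E(LS) − E(HS) = 16200 − (0) = 16200 cm⁻¹.

16200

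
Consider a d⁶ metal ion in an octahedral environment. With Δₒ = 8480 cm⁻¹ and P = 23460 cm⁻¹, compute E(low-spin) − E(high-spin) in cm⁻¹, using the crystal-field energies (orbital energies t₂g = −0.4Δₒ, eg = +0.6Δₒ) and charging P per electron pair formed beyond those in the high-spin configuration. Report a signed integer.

29960

High-spin d⁶ fills as t₂g⁴ eg² with CFSE 4(−0.4) + 2(+0.6) = -0.4Δₒ = -3392 cm⁻¹.
Low-spin: t₂g⁶ eg⁰, orbital CFSE = -2.4Δₒ = -20352 cm⁻¹; plus 2 excess pairs × P = +46920 cm⁻¹; total 26568 cm⁻¹.
The difference is 26568 − (-3392) = 29960 cm⁻¹, so high-spin lies lower.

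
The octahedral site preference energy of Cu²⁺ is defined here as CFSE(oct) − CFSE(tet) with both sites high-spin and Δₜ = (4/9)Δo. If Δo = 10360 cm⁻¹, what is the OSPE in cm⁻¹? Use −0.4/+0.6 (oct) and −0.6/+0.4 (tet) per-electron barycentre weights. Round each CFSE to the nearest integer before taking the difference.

-4374

Cu²⁺: group 11, so d-count = 11 − 2 = 9.
Octahedral high-spin t₂g⁶ eg³: CFSE = -0.6 × 10360 = -6216 cm⁻¹.
Tetrahedral: e⁴ t₂⁵, CFSE = 4(−0.6) + 5(+0.4) = -0.4Δₜ = -0.4 × (4/9) × 10360 = -1842 cm⁻¹.
OSPE = -6216 − (-1842) = -4374 cm⁻¹.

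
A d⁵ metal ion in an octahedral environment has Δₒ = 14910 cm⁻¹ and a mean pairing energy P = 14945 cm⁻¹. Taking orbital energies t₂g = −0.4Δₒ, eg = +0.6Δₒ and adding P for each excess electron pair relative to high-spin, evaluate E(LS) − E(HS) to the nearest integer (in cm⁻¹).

70

In the high-spin limit (t₂g³ eg²) the orbital term is 0.0Δₒ = 0 cm⁻¹, with no excess pairing.
Low-spin t₂g⁵ eg⁰ gives -2.0Δₒ = -29820 cm⁻¹, but forming 2 extra pairs costs 2P = 29890 cm⁻¹, so E(LS) = -29820 + 29890 = 70 cm⁻¹.
The difference is 70 − (0) = 70 cm⁻¹, so high-spin lies lower.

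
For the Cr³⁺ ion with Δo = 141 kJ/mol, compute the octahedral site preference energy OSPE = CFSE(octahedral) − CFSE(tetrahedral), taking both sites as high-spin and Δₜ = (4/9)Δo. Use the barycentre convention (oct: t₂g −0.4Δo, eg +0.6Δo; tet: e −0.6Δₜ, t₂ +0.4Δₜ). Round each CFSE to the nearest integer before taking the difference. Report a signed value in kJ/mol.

-119

Cr is in group 6, so Cr³⁺ is d³ (6 − 3 = 3).
Octahedral high-spin t₂g³ eg⁰: CFSE = -1.2 × 141 = -169 kJ/mol.
In a tetrahedral site the filling is e² t₂¹: CFSE(tet) = -0.8Δₜ = -0.8 × (4/9)(141) = -50 kJ/mol.
Subtracting, OSPE = -169 − (-50) = -119 kJ/mol.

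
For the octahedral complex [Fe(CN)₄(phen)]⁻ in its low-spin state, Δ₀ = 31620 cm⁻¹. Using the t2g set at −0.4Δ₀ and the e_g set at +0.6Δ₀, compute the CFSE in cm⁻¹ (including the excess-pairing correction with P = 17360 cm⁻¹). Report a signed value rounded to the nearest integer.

Ligand charges: 4×(-1) from CN⁻ and 1×(+0) from phen sum to -4; with overall charge -1, Fe is +3.
Fe is in group 8, so Fe³⁺ is d⁵ (8 − 3 = 5).
Electron filling gives t2g^5 e_g^0.
CFSE(orbital) = 5×(-0.4Δ₀) + 0×(0.6Δ₀) = -2.0Δ₀; with Δ₀ = 31620 cm⁻¹ that is -63240 cm⁻¹.
Pairing penalty: 2 pairs vs 0 in the high-spin reference → 2 extra × P = 34720 cm⁻¹.
Net CFSE = -63240 + 34720 = -28520 cm⁻¹.

-28520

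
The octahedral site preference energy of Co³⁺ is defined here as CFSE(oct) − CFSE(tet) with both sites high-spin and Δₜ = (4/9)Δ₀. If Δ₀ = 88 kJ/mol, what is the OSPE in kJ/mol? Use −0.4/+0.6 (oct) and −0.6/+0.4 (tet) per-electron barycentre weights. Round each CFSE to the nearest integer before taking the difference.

-12

Co sits in group 9; removing 3 electrons leaves Co³⁺ with 9 − 3 = 6 d electrons.
Octahedral (high-spin): t₂g⁴ eg², CFSE = 4(−0.4) + 2(+0.6) = -0.4Δ₀ = -0.4 × 88 = -35 kJ/mol.
Tetrahedral: e³ t₂³, CFSE = 3(−0.6) + 3(+0.4) = -0.6Δₜ = -0.6 × (4/9) × 88 = -23 kJ/mol.
OSPE = CFSE(oct) − CFSE(tet) = -35 − (-23) = -12 kJ/mol.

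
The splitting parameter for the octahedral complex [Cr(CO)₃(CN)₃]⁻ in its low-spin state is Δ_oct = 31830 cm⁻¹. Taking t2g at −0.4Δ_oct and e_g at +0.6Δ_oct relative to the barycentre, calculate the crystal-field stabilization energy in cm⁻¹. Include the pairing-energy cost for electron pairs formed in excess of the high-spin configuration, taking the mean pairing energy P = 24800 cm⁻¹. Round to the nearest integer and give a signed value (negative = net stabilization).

Ligand charges: 3×(+0) from CO and 3×(-1) from CN⁻ sum to -3; with overall charge -1, Cr is +2.
Cr is in group 6, so Cr²⁺ is d⁴ (6 − 2 = 4).
The d⁴ electrons fill as t2g^4 e_g^0.
CFSE(orbital) = 4×(-0.4Δ_oct) + 0×(0.6Δ_oct) = -1.6Δ_oct; with Δ_oct = 31830 cm⁻¹ that is -50928 cm⁻¹.
Relative to high-spin t2g^3 e_g^1 (0 paired), the low-spin configuration has 1 additional pair, contributing +1 × 24800 = +24800 cm⁻¹.
Overall CFSE = -50928 + 24800 = -26128 cm⁻¹.

-26128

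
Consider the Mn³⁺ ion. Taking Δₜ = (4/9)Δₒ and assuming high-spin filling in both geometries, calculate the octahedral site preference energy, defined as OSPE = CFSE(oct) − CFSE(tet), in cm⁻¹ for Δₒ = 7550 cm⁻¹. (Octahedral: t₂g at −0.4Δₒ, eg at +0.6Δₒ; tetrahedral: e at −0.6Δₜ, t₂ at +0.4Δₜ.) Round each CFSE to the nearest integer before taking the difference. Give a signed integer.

Mn³⁺: group 7, so d-count = 7 − 3 = 4.
Octahedral (high-spin): t₂g³ eg¹, CFSE = 3(−0.4) + 1(+0.6) = -0.6Δₒ = -0.6 × 7550 = -4530 cm⁻¹.
Tetrahedral: e² t₂², CFSE = 2(−0.6) + 2(+0.4) = -0.4Δₜ = -0.4 × (4/9) × 7550 = -1342 cm⁻¹.
OSPE = CFSE(oct) − CFSE(tet) = -4530 − (-1342) = -3188 cm⁻¹.

-3188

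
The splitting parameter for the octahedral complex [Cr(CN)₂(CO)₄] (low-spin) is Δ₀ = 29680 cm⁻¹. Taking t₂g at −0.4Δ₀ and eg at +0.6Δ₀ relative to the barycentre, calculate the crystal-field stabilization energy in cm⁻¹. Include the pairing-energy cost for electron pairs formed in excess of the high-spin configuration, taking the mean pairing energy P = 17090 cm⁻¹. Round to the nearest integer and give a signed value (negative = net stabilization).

Ligand charges: 2×(-1) from CN⁻ and 4×(+0) from CO sum to -2; with overall charge +0, Cr is +2.
Cr is in group 6, so Cr²⁺ is d⁴ (6 − 2 = 4).
Configuration: t₂g⁴ eg⁰.
The orbital stabilization is -1.6Δ₀ = -1.6 × 29680 = -47488 cm⁻¹.
Relative to high-spin t₂g³ eg¹ (0 paired), the low-spin configuration has 1 additional pair, contributing +1 × 17090 = +17090 cm⁻¹.
Net CFSE = -47488 + 17090 = -30398 cm⁻¹.

-30398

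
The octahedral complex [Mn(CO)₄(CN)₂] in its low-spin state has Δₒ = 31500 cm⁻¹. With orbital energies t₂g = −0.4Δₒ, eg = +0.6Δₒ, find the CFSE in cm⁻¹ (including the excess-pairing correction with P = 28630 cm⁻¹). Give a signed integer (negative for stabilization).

Ligand charges: 4×(+0) from CO and 2×(-1) from CN⁻ sum to -2; with overall charge +0, Mn is +2.
Group 7 minus oxidation state +2 gives a d⁵ configuration for Mn²⁺.
Electron filling gives t₂g⁵ eg⁰.
The orbital stabilization is -2.0Δₒ = -2.0 × 31500 = -63000 cm⁻¹.
Relative to high-spin t₂g³ eg² (0 paired), the low-spin configuration has 2 additional pairs, contributing +2 × 28630 = +57260 cm⁻¹.
Overall CFSE = -63000 + 57260 = -5740 cm⁻¹.

-5740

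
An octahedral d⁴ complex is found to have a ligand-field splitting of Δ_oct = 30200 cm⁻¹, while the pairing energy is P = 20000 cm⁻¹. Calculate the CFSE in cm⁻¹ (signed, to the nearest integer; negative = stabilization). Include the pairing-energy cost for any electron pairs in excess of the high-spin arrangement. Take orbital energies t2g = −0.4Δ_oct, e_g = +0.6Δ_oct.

With Δ_oct > P the complex is low-spin.
That gives t2g^4 e_g^0.
Orbital CFSE = -1.6Δ_oct = -1.6 × 30200 = -48320 cm⁻¹.
Excess pairs vs high-spin: 1 − 0 = 1; pairing cost = +20000 cm⁻¹.
Net CFSE = -48320 + 20000 = -28320 cm⁻¹.

-28320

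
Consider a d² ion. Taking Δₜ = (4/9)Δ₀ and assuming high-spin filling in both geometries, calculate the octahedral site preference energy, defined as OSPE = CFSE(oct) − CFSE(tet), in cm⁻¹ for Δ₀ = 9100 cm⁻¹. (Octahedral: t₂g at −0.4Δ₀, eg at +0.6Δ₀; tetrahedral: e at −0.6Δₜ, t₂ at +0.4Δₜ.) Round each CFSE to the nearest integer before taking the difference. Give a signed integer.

-2427

Octahedral (high-spin): t₂g² eg⁰, CFSE = 2(−0.4) + 0(+0.6) = -0.8Δ₀ = -0.8 × 9100 = -7280 cm⁻¹.
Tetrahedral: e² t₂⁰, CFSE = 2(−0.6) + 0(+0.4) = -1.2Δₜ = -1.2 × (4/9) × 9100 = -4853 cm⁻¹.
OSPE = -7280 − (-4853) = -2427 cm⁻¹.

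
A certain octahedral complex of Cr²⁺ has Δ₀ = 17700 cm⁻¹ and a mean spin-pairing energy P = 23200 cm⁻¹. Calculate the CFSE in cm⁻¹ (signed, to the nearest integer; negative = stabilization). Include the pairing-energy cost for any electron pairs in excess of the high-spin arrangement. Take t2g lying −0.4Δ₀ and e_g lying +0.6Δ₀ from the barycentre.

Group 6 minus oxidation state +2 gives a d⁴ configuration for Cr²⁺.
Since Δ₀ = 17700 cm⁻¹ < P = 23200 cm⁻¹, the complex adopts the high-spin configuration.
Configuration: t2g^3 e_g^1.
Orbital CFSE = -0.6Δ₀ = -0.6 × 17700 = -10620 cm⁻¹.
High-spin has no excess pairs, so no pairing correction applies.

-10620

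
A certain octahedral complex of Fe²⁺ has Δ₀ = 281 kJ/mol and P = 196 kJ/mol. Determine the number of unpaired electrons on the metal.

0

Group 8 minus oxidation state +2 gives a d⁶ configuration for Fe²⁺.
With Δ₀ > P the complex is low-spin.
Filling d⁶ accordingly: t₂g⁶ eg⁰.
Unpaired electrons: 0.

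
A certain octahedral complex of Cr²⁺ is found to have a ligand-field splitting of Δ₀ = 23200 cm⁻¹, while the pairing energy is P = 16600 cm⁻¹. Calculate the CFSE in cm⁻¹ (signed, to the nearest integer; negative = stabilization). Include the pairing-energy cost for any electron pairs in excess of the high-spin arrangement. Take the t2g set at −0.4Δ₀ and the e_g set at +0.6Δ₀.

Cr is in group 6, so Cr²⁺ is d⁴ (6 − 2 = 4).
Here Δ₀ > P (23200 > 16600), so the low-spin state is favoured.
That gives t2g^4 e_g^0.
Orbital CFSE = -1.6Δ₀ = -1.6 × 23200 = -37120 cm⁻¹.
Excess pairs vs high-spin: 1 − 0 = 1; pairing cost = +16600 cm⁻¹.
Net CFSE = -37120 + 16600 = -20520 cm⁻¹.

-20520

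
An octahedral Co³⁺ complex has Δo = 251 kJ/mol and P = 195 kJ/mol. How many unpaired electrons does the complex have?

Co is in group 9, so Co³⁺ is d⁶ (9 − 3 = 6).
Since Δo = 251 kJ/mol > P = 195 kJ/mol, the complex adopts the low-spin configuration.
That gives t₂g⁶ eg⁰.
Unpaired electrons: 0.

0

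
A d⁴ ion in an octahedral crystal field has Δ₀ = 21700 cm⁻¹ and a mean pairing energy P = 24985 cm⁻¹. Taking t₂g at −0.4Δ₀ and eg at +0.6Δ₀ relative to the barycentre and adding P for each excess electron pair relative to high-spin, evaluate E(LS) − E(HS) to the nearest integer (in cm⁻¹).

3285

High-spin d⁴ fills as t₂g³ eg¹ with CFSE 3(−0.4) + 1(+0.6) = -0.6Δ₀ = -13020 cm⁻¹.
Low-spin: t₂g⁴ eg⁰, orbital CFSE = -1.6Δ₀ = -34720 cm⁻¹; plus 1 excess pair × P = +24985 cm⁻¹; total -9735 cm⁻¹.
Thus E(LS) − E(HS) = 3285 cm⁻¹.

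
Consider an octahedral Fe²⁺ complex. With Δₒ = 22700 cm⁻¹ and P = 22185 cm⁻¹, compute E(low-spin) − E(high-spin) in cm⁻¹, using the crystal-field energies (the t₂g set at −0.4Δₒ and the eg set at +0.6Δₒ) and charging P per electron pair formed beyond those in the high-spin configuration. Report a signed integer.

-1030

Fe is in group 8, so Fe²⁺ is d⁶ (8 − 2 = 6).
High-spin: t₂g⁴ eg², CFSE = -0.4Δₒ = -9080 cm⁻¹.
Low-spin: t₂g⁶ eg⁰, orbital CFSE = -2.4Δₒ = -54480 cm⁻¹; plus 2 excess pairs × P = +44370 cm⁻¹; total -10110 cm⁻¹.
Thus E(LS) − E(HS) = -1030 cm⁻¹.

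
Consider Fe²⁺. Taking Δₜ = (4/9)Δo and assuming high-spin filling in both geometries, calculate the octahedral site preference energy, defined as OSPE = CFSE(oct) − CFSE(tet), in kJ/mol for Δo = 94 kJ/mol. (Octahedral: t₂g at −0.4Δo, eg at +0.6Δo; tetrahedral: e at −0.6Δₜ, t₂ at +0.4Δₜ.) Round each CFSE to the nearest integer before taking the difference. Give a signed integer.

Fe²⁺: group 8, so d-count = 8 − 2 = 6.
Octahedral high-spin t₂g⁴ eg²: CFSE = -0.4 × 94 = -38 kJ/mol.
Tetrahedral e³ t₂³ gives -0.6Δₜ = -0.6 × (4/9) × 94 = -25 kJ/mol.
OSPE = -38 − (-25) = -13 kJ/mol.

-13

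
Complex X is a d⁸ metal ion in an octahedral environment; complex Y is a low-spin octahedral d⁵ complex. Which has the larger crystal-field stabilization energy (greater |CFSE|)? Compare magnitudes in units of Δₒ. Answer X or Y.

Y

X: t₂g⁶ eg², CFSE = -1.2Δₒ.
Y: t₂g⁵ eg⁰, CFSE = -2.0Δₒ.
So Y has the larger |CFSE|.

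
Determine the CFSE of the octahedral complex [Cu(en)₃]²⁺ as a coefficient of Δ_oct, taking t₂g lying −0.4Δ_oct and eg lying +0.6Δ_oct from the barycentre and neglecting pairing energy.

-0.6 Δ_oct

en is neutral, so the +2 overall charge sits on Cu: oxidation state +2.
Cu sits in group 11; removing 2 electrons leaves Cu²⁺ with 11 − 2 = 9 d electrons.
Configuration: t₂g⁶ eg³.
CFSE = 6(-0.4Δ_oct) + 3(0.6Δ_oct) = -2.4Δ_oct + 1.8Δ_oct = -0.6Δ_oct.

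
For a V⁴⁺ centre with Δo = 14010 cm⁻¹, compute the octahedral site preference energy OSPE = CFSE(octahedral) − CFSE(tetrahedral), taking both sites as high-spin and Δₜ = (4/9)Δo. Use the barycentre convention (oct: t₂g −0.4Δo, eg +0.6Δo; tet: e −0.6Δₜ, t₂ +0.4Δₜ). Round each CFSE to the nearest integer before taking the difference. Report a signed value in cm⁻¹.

V sits in group 5; removing 4 electrons leaves V⁴⁺ with 5 − 4 = 1 d electrons.
Octahedral (high-spin): t₂g¹ eg⁰, CFSE = 1(−0.4) + 0(+0.6) = -0.4Δo = -0.4 × 14010 = -5604 cm⁻¹.
Tetrahedral: e¹ t₂⁰, CFSE = 1(−0.6) + 0(+0.4) = -0.6Δₜ = -0.6 × (4/9) × 14010 = -3736 cm⁻¹.
Subtracting, OSPE = -5604 − (-3736) = -1868 cm⁻¹.

-1868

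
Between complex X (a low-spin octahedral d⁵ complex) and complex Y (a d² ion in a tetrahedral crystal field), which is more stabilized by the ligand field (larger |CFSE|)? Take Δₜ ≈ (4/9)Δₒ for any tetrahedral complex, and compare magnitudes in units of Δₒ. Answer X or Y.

X

X: t₂g⁵ eg⁰, CFSE = -2.0Δₒ.
Y: With tetrahedral geometry the complex is necessarily high-spin; e^2 t2^0, CFSE = -1.2Δₜ ≈ -0.53Δₒ.
So X has the larger |CFSE|.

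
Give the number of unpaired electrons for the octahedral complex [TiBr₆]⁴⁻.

Each Br⁻ contributes -1; 6 × (-1) = -6. With overall charge -4, Ti is in the +2 oxidation state.
Ti sits in group 4; removing 2 electrons leaves Ti²⁺ with 4 − 2 = 2 d electrons.
For octahedral d² the high- and low-spin configurations coincide.
Configuration: t₂g² eg⁰, giving 2 unpaired electrons.

2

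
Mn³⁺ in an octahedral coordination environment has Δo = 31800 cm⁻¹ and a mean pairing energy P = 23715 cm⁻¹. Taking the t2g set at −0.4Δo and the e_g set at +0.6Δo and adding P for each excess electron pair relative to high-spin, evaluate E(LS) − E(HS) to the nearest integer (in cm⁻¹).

Mn is in group 7, so Mn³⁺ is d⁴ (7 − 3 = 4).
High-spin d⁴ fills as t2g^3 e_g^1 with CFSE 3(−0.4) + 1(+0.6) = -0.6Δo = -19080 cm⁻¹.
For low-spin the configuration is t2g^4 e_g^0: orbital energy -1.6 × 31800 = -50880 cm⁻¹, and 1 additional pair relative to high-spin adds 23715 cm⁻¹, giving -27165 cm⁻¹.
E(LS) − E(HS) = -27165 − (-19080) = -8085 cm⁻¹.

-8085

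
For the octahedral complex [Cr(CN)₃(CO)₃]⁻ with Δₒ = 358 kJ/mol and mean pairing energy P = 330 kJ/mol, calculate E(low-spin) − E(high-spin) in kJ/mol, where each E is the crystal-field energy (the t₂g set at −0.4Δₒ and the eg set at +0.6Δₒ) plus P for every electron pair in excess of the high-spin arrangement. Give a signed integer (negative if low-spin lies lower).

-28

Ligand charges: 3×(-1) from CN⁻ and 3×(+0) from CO sum to -3; with overall charge -1, Cr is +2.
Group 6 minus oxidation state +2 gives a d⁴ configuration for Cr²⁺.
High-spin d⁴ fills as t₂g³ eg¹ with CFSE 3(−0.4) + 1(+0.6) = -0.6Δₒ = -215 kJ/mol.
For low-spin the configuration is t₂g⁴ eg⁰: orbital energy -1.6 × 358 = -573 kJ/mol, and 1 additional pair relative to high-spin adds 330 kJ/mol, giving -243 kJ/mol.
Thus E(LS) − E(HS) = -28 kJ/mol.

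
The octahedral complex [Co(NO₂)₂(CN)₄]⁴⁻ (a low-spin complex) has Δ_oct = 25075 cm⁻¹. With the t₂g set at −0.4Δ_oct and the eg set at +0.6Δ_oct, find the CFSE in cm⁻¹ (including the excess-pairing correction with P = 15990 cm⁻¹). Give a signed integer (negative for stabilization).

Ligand charges: 2×(-1) from NO₂⁻ and 4×(-1) from CN⁻ sum to -6; with overall charge -4, Co is +2.
Co sits in group 9; removing 2 electrons leaves Co²⁺ with 9 − 2 = 7 d electrons.
Configuration: t₂g⁶ eg¹.
Orbital CFSE = 6(-0.4) + 1(0.6) = -1.8Δ_oct = -1.8 × 25075 = -45135 cm⁻¹.
Pairing penalty: 3 pairs vs 2 in the high-spin reference → 1 extra × P = 15990 cm⁻¹.
Net CFSE = -45135 + 15990 = -29145 cm⁻¹.

-29145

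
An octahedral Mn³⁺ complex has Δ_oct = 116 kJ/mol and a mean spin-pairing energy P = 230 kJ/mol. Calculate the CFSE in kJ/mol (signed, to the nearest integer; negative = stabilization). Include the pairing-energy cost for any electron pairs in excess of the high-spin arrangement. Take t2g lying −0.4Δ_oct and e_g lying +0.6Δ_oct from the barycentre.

-70

Group 7 minus oxidation state +3 gives a d⁴ configuration for Mn³⁺.
Here Δ_oct < P (116 < 230), so the high-spin state is favoured.
Configuration: t2g^3 e_g^1.
Orbital CFSE = -0.6Δ_oct = -0.6 × 116 = -70 kJ/mol.
High-spin has no excess pairs, so no pairing correction applies.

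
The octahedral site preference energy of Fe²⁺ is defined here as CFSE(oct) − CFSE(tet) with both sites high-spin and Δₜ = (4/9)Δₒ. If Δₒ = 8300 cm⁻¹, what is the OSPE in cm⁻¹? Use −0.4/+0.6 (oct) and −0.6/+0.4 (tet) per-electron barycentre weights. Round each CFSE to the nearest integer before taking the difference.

-1107

Fe²⁺: group 8, so d-count = 8 − 2 = 6.
Octahedral high-spin t₂g⁴ eg²: CFSE = -0.4 × 8300 = -3320 cm⁻¹.
Tetrahedral: e³ t₂³, CFSE = 3(−0.6) + 3(+0.4) = -0.6Δₜ = -0.6 × (4/9) × 8300 = -2213 cm⁻¹.
OSPE = CFSE(oct) − CFSE(tet) = -3320 − (-2213) = -1107 cm⁻¹.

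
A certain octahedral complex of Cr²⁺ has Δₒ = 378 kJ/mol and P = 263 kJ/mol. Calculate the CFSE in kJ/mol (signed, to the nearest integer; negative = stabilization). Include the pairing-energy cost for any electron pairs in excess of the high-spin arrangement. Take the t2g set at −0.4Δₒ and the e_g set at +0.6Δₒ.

-342

Cr sits in group 6; removing 2 electrons leaves Cr²⁺ with 6 − 2 = 4 d electrons.
Δₒ > P, so pairing is preferred: the ground state is low-spin.
Configuration: t2g^4 e_g^0.
Orbital CFSE = -1.6Δₒ = -1.6 × 378 = -605 kJ/mol.
Excess pairs vs high-spin: 1 − 0 = 1; pairing cost = +263 kJ/mol.
Net CFSE = -605 + 263 = -342 kJ/mol.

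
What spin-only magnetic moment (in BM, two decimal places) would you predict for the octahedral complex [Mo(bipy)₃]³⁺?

bipy is neutral, so the +3 overall charge sits on Mo: oxidation state +3.
Mo sits in group 6; removing 3 electrons leaves Mo³⁺ with 6 − 3 = 3 d electrons.
Configuration: t2g^3 e_g^0 → 3 unpaired electrons.
μ(spin-only) = √[3(3+2)] = √15 ≈ 3.87 BM.

3.87 BM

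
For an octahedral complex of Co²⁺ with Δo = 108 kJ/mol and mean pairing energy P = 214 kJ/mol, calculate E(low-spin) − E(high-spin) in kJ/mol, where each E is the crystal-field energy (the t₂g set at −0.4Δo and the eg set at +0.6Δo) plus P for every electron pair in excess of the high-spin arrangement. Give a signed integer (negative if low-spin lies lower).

Co²⁺: group 9, so d-count = 9 − 2 = 7.
In the high-spin limit (t₂g⁵ eg²) the orbital term is -0.8Δo = -86 kJ/mol, with no excess pairing.
For low-spin the configuration is t₂g⁶ eg¹: orbital energy -1.8 × 108 = -194 kJ/mol, and 1 additional pair relative to high-spin adds 214 kJ/mol, giving 20 kJ/mol.
E(LS) − E(HS) = 20 − (-86) = 106 kJ/mol.

106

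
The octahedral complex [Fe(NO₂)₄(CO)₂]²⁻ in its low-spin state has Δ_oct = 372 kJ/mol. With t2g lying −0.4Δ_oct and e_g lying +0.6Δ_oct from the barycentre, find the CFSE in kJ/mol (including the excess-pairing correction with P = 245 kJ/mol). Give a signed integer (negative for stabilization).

-403

Ligand charges: 4×(-1) from NO₂⁻ and 2×(+0) from CO sum to -4; with overall charge -2, Fe is +2.
Group 8 minus oxidation state +2 gives a d⁶ configuration for Fe²⁺.
Configuration: t2g^6 e_g^0.
CFSE(orbital) = 6×(-0.4Δ_oct) + 0×(0.6Δ_oct) = -2.4Δ_oct; with Δ_oct = 372 kJ/mol that is -893 kJ/mol.
Relative to high-spin t2g^4 e_g^2 (1 paired), the low-spin configuration has 2 additional pairs, contributing +2 × 245 = +490 kJ/mol.
Overall CFSE = -893 + 490 = -403 kJ/mol.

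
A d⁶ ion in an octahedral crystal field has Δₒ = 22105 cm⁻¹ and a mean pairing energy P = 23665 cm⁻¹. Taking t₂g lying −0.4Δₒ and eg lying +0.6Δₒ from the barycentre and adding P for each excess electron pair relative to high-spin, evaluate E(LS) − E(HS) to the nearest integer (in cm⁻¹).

High-spin: t₂g⁴ eg², CFSE = -0.4Δₒ = -8842 cm⁻¹.
Low-spin: t₂g⁶ eg⁰, orbital CFSE = -2.4Δₒ = -53052 cm⁻¹; plus 2 excess pairs × P = +47330 cm⁻¹; total -5722 cm⁻¹.
Thus E(LS) − E(HS) = 3120 cm⁻¹.

3120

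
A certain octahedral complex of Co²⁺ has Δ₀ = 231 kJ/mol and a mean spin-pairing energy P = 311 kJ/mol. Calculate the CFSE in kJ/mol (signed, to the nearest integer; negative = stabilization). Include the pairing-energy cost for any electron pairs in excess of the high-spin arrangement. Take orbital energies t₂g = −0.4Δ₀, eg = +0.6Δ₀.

-185

Group 9 minus oxidation state +2 gives a d⁷ configuration for Co²⁺.
Since Δ₀ = 231 kJ/mol < P = 311 kJ/mol, the complex adopts the high-spin configuration.
Filling d⁷ accordingly: t₂g⁵ eg².
Orbital CFSE = -0.8Δ₀ = -0.8 × 231 = -185 kJ/mol.
High-spin has no excess pairs, so no pairing correction applies.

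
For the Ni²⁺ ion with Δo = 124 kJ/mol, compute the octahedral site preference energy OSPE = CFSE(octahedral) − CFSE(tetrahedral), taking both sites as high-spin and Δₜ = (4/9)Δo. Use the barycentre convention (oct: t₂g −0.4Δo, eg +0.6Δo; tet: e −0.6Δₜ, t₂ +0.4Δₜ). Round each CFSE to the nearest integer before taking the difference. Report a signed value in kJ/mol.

Ni sits in group 10; removing 2 electrons leaves Ni²⁺ with 10 − 2 = 8 d electrons.
In an octahedral site d⁸ (HS) is t2g^6 e_g^2, giving CFSE(oct) = -1.2Δo = -149 kJ/mol.
In a tetrahedral site the filling is e^4 t2^4: CFSE(tet) = -0.8Δₜ = -0.8 × (4/9)(124) = -44 kJ/mol.
Subtracting, OSPE = -149 − (-44) = -105 kJ/mol.

-105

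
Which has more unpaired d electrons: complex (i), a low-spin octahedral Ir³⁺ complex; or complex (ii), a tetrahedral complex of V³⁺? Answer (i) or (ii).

(i): Ir sits in group 9; removing 3 electrons leaves Ir³⁺ with 9 − 3 = 6 d electrons; t₂g⁶ eg⁰ → 0 unpaired.
(ii): Group 5 minus oxidation state +3 gives a d² configuration for V³⁺; Tetrahedral fields are weak (Δₜ ≈ 4/9 Δₒ), so electrons fill high-spin; e² t₂⁰ → 2 unpaired.
So (ii) has more unpaired electrons.

(ii)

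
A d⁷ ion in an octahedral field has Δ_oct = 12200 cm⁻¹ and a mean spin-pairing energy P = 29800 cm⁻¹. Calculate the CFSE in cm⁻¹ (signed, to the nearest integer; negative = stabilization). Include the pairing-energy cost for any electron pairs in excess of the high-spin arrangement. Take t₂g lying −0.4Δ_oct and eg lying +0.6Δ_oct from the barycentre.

-9760

Here Δ_oct < P (12200 < 29800), so the high-spin state is favoured.
Filling d⁷ accordingly: t₂g⁵ eg².
Orbital CFSE = -0.8Δ_oct = -0.8 × 12200 = -9760 cm⁻¹.
High-spin has no excess pairs, so no pairing correction applies.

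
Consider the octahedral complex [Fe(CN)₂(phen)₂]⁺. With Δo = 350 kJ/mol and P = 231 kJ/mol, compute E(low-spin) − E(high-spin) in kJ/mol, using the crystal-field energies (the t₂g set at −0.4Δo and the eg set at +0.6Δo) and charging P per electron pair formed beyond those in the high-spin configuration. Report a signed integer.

Ligand charges: 2×(-1) from CN⁻ and 2×(+0) from phen sum to -2; with overall charge +1, Fe is +3.
Group 8 minus oxidation state +3 gives a d⁵ configuration for Fe³⁺.
High-spin: t₂g³ eg², CFSE = 0.0Δo = 0 kJ/mol.
Low-spin: t₂g⁵ eg⁰, orbital CFSE = -2.0Δo = -700 kJ/mol; plus 2 excess pairs × P = +462 kJ/mol; total -238 kJ/mol.
Thus E(LS) − E(HS) = -238 kJ/mol.

-238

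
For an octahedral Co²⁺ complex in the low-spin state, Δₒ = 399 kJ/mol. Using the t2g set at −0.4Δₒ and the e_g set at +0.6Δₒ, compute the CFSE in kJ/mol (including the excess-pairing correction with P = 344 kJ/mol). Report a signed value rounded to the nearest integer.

-374

Group 9 minus oxidation state +2 gives a d⁷ configuration for Co²⁺.
Configuration: t2g^6 e_g^1.
Orbital CFSE = 6(-0.4) + 1(0.6) = -1.8Δₒ = -1.8 × 399 = -718 kJ/mol.
High-spin d⁷ would be t2g^5 e_g^2 with 2 pairs; low-spin has 3, so 1 excess pair costs +1P = +344 kJ/mol.
Net CFSE = -718 + 344 = -374 kJ/mol.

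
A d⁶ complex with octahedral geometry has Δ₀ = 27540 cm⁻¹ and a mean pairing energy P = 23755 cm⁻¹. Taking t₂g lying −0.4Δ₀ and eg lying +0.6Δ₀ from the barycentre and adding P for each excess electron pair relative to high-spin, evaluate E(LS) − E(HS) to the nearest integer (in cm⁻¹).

High-spin d⁶ fills as t₂g⁴ eg² with CFSE 4(−0.4) + 2(+0.6) = -0.4Δ₀ = -11016 cm⁻¹.
Low-spin t₂g⁶ eg⁰ gives -2.4Δ₀ = -66096 cm⁻¹, but forming 2 extra pairs costs 2P = 47510 cm⁻¹, so E(LS) = -66096 + 47510 = -18586 cm⁻¹.
E(LS) − E(HS) = -18586 − (-11016) = -7570 cm⁻¹.

-7570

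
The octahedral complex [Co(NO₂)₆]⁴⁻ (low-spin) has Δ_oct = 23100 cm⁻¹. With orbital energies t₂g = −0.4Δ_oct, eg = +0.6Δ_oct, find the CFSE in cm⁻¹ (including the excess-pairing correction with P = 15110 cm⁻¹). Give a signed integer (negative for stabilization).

Each NO₂⁻ contributes -1; 6 × (-1) = -6. With overall charge -4, Co is in the +2 oxidation state.
Group 9 minus oxidation state +2 gives a d⁷ configuration for Co²⁺.
Electron filling gives t₂g⁶ eg¹.
CFSE(orbital) = 6×(-0.4Δ_oct) + 1×(0.6Δ_oct) = -1.8Δ_oct; with Δ_oct = 23100 cm⁻¹ that is -41580 cm⁻¹.
High-spin d⁷ would be t₂g⁵ eg² with 2 pairs; low-spin has 3, so 1 excess pair costs +1P = +15110 cm⁻¹.
Combining: -41580 + 15110 = -26470 cm⁻¹.

-26470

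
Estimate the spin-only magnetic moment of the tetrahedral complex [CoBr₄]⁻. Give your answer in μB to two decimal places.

Each Br⁻ contributes -1; 4 × (-1) = -4. With overall charge -1, Co is in the +3 oxidation state.
Co is in group 9, so Co³⁺ is d⁶ (9 − 3 = 6).
Tetrahedral fields are weak (Δₜ ≈ 4/9 Δₒ), so electrons fill high-spin.
Configuration: e³ t₂³ → 4 unpaired electrons.
μ(spin-only) = √[4(4+2)] = √24 ≈ 4.90 μB.

4.90 μB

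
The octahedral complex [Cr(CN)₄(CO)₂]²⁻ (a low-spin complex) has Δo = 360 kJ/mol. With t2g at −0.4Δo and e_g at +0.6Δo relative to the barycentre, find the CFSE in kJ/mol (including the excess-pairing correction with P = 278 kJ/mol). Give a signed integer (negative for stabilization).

Ligand charges: 4×(-1) from CN⁻ and 2×(+0) from CO sum to -4; with overall charge -2, Cr is +2.
Cr is in group 6, so Cr²⁺ is d⁴ (6 − 2 = 4).
The d⁴ electrons fill as t2g^4 e_g^0.
Orbital CFSE = 4(-0.4) + 0(0.6) = -1.6Δo = -1.6 × 360 = -576 kJ/mol.
High-spin d⁴ would be t2g^3 e_g^1 with 0 pairs; low-spin has 1, so 1 excess pair costs +1P = +278 kJ/mol.
Net CFSE = -576 + 278 = -298 kJ/mol.

-298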